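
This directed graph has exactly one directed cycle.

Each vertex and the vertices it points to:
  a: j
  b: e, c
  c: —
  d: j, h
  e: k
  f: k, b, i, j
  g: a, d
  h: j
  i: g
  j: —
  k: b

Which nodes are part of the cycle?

DFS with gray/black marking from b:
b gray
  e gray
    k gray
      k→b: b is gray → back edge
Back edge closes the cycle b → e → k → b; its vertices are {b, e, k}.

b, e, k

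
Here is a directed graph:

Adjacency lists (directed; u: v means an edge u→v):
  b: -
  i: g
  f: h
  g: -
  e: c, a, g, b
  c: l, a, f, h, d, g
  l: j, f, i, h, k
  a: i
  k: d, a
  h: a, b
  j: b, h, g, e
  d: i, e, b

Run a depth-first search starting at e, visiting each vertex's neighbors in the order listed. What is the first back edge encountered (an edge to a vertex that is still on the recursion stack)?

DFS from e (visiting each vertex's neighbors in the order listed); mark gray on enter, black on exit:
e gray
  c gray
    l gray
      j gray
        b gray
        b black
        h gray
          a gray
            i gray
              g gray
              g black
            i black
          a black
          h→b: b black — skip
        h black
        j→g: g black — skip
        j→e: e is gray → back edge
First back edge: j → e.

j->e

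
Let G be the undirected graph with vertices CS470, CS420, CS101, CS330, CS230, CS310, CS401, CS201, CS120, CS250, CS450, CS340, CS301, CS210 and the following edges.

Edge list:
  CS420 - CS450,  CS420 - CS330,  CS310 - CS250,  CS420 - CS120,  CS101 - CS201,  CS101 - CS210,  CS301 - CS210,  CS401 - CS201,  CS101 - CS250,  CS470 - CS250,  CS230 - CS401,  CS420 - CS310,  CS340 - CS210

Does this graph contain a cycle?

DFS, tracking each vertex's parent; an edge to a visited non-parent vertex closes a cycle.
Start from CS470:
visit CS470 (parent –)
  visit CS250 (parent CS470)
    visit CS310 (parent CS250)
      visit CS420 (parent CS310)
        visit CS330 (parent CS420)
          CS330–CS420: parent, skip
        visit CS450 (parent CS420)
          CS450–CS420: parent, skip
        visit CS120 (parent CS420)
          CS120–CS420: parent, skip
        CS420–CS310: parent, skip
      CS310–CS250: parent, skip
    visit CS101 (parent CS250)
      CS101–CS250: parent, skip
      visit CS201 (parent CS101)
        CS201–CS101: parent, skip
        visit CS401 (parent CS201)
          visit CS230 (parent CS401)
            CS230–CS401: parent, skip
          CS401–CS201: parent, skip
      visit CS210 (parent CS101)
        visit CS301 (parent CS210)
          CS301–CS210: parent, skip
        visit CS340 (parent CS210)
          CS340–CS210: parent, skip
        CS210–CS101: parent, skip
    CS250–CS470: parent, skip
No non-parent visited neighbor found — the graph is a forest.

No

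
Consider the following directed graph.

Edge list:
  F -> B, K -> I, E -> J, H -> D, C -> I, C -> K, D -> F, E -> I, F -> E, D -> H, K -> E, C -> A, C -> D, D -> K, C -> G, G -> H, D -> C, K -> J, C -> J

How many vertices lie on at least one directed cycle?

4

A vertex is on a directed cycle iff it belongs to a strongly connected component of size ≥ 2 (or has a self-loop).
The vertices on cycles are {C, D, G, H} — 4 in total.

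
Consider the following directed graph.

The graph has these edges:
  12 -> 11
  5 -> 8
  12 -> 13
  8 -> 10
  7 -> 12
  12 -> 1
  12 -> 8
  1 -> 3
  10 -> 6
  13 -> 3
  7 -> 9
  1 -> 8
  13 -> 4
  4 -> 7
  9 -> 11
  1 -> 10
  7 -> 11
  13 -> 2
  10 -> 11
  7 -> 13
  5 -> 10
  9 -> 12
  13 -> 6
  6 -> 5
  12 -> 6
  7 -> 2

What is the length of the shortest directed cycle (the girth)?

3

For each vertex v, BFS finds the shortest path from v back to v.
The shortest such closed walk is 7 → 13 → 4 → 7, length 3.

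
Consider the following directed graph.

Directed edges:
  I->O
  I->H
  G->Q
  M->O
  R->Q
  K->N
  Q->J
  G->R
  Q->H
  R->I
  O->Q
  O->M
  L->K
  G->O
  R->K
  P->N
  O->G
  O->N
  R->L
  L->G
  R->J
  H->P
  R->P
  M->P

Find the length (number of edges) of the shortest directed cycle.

For each vertex v, BFS finds the shortest path from v back to v.
The shortest such closed walk is O → M → O, length 2.

2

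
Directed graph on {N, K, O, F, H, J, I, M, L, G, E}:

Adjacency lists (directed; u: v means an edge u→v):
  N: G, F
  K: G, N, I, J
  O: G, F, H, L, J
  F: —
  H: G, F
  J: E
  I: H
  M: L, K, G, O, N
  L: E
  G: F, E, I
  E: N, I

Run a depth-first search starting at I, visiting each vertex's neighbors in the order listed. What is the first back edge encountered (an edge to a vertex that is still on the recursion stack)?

N→G

DFS from I (visiting each vertex's neighbors in the order listed); mark gray on enter, black on exit:
I gray
  H gray
    G gray
      F gray
      F black
      E gray
        N gray
          N→G: G is gray → back edge
First back edge: N → G.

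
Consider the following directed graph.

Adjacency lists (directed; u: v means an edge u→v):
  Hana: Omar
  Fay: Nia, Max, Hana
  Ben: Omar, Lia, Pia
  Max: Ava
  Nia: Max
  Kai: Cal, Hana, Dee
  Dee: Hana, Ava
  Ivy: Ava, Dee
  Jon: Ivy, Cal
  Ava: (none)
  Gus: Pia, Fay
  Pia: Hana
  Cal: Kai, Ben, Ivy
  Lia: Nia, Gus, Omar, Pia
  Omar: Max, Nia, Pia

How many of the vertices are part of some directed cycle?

5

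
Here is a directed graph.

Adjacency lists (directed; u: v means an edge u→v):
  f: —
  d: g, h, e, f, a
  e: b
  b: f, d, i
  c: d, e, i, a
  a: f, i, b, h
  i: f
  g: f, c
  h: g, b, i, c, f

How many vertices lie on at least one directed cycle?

7

A vertex is on a directed cycle iff it belongs to a strongly connected component of size ≥ 2 (or has a self-loop).
The vertices on cycles are {a, b, c, d, e, g, h} — 7 in total.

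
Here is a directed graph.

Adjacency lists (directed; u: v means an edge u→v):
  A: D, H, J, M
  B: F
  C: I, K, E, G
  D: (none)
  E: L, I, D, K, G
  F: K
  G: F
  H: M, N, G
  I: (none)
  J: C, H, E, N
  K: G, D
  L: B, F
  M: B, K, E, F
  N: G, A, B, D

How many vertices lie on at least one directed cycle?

7

A vertex is on a directed cycle iff it belongs to a strongly connected component of size ≥ 2 (or has a self-loop).
The vertices on cycles are {A, F, G, H, J, K, N} — 7 in total.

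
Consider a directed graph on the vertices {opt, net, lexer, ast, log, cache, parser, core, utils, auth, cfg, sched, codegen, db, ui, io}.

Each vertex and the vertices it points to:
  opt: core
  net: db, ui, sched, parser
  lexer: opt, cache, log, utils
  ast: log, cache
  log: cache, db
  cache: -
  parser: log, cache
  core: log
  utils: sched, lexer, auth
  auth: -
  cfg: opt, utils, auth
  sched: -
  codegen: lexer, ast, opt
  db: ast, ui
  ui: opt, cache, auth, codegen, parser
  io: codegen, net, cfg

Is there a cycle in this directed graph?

Yes

DFS with white/gray/black marking, starting from core:
core gray
  log gray
    cache gray
    cache black
    db gray
      ast gray
        ast→log: log is gray → back edge
Back edge found, so a cycle exists: log → db → ast → log.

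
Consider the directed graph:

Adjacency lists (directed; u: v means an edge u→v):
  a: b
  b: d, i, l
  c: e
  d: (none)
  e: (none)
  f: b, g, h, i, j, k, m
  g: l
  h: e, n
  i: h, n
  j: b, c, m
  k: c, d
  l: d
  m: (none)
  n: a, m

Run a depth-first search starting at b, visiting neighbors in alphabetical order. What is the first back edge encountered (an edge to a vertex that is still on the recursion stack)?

DFS from b (visiting neighbors in alphabetical order); mark gray on enter, black on exit:
b gray
  d gray
  d black
  i gray
    h gray
      e gray
      e black
      n gray
        a gray
          a→b: b is gray → back edge
First back edge: a → b.

a->b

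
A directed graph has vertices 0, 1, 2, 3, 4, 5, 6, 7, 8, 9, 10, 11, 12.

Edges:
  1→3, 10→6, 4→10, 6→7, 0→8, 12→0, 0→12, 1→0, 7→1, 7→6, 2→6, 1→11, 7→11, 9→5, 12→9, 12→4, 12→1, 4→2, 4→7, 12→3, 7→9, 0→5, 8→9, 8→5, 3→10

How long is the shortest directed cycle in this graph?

For each vertex v, BFS finds the shortest path from v back to v.
The shortest such closed walk is 12 → 0 → 12, length 2.

2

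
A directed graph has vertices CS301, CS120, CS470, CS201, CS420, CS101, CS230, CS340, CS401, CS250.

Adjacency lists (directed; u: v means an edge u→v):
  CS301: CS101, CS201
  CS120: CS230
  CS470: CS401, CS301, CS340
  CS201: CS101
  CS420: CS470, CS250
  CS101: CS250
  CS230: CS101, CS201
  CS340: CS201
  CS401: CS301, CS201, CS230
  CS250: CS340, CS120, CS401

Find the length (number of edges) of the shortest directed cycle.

For each vertex v, BFS finds the shortest path from v back to v.
The shortest such closed walk is CS250 → CS120 → CS230 → CS101 → CS250, length 4.

4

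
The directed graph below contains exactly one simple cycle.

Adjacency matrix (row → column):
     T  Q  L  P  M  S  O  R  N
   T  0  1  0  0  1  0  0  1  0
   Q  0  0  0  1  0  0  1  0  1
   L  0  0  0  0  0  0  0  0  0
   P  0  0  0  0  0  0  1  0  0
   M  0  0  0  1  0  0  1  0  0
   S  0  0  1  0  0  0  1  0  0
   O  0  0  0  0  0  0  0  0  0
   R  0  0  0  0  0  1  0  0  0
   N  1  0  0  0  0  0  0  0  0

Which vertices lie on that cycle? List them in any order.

N, Q, T

DFS with gray/black marking from T:
T gray
  Q gray
    O gray
    O black
    N gray
      N→T: T is gray → back edge
Back edge closes the cycle T → Q → N → T; its vertices are {N, Q, T}.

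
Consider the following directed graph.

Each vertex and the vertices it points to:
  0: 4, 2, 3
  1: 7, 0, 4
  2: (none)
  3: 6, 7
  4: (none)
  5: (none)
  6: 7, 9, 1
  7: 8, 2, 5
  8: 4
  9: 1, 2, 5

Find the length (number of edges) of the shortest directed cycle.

4

For each vertex v, BFS finds the shortest path from v back to v.
The shortest such closed walk is 6 → 1 → 0 → 3 → 6, length 4.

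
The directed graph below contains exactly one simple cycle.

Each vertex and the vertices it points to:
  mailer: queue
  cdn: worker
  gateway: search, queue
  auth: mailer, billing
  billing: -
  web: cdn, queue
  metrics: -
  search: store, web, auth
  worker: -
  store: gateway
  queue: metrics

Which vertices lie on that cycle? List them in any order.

DFS with gray/black marking from search:
search gray
  store gray
    gateway gray
      gateway→search: search is gray → back edge
Back edge closes the cycle search → store → gateway → search; its vertices are {store, search, gateway}.

store, search, gateway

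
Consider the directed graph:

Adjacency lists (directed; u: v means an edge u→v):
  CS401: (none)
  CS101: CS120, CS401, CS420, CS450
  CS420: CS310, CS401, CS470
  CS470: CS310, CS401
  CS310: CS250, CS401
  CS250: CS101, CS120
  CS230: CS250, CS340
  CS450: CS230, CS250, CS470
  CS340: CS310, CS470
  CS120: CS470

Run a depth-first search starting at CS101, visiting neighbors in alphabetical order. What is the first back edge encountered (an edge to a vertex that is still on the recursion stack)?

DFS from CS101 (visiting neighbors in alphabetical order); mark gray on enter, black on exit:
CS101 gray
  CS120 gray
    CS470 gray
      CS310 gray
        CS250 gray
          CS250→CS101: CS101 is gray → back edge
First back edge: CS250 → CS101.

CS250->CS101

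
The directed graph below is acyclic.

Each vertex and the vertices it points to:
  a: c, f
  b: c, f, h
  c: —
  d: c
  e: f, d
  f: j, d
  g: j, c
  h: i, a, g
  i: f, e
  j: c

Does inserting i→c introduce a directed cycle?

No

Adding i→c creates a cycle iff c can already reach i.
Explore from c: no path reaches i. The graph stays acyclic.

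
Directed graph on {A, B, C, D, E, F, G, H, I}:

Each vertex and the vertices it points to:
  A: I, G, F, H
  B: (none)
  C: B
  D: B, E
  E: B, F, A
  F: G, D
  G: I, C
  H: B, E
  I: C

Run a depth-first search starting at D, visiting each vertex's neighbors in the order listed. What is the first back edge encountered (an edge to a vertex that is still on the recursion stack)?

DFS from D (visiting each vertex's neighbors in the order listed); mark gray on enter, black on exit:
D gray
  B gray
  B black
  E gray
    E→B: B black — skip
    F gray
      G gray
        I gray
          C gray
            C→B: B black — skip
          C black
        I black
        G→C: C black — skip
      G black
      F→D: D is gray → back edge
First back edge: F → D.

F->D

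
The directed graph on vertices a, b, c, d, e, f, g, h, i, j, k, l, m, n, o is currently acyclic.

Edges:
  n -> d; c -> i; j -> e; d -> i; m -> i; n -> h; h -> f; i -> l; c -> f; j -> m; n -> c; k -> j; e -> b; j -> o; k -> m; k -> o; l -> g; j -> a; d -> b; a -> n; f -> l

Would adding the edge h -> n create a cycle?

Yes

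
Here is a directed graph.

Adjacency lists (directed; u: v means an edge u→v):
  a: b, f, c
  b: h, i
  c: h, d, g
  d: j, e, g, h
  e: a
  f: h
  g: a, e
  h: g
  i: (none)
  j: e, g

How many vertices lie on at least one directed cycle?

9

A vertex is on a directed cycle iff it belongs to a strongly connected component of size ≥ 2 (or has a self-loop).
The vertices on cycles are {a, b, c, d, e, f, g, h, j} — 9 in total.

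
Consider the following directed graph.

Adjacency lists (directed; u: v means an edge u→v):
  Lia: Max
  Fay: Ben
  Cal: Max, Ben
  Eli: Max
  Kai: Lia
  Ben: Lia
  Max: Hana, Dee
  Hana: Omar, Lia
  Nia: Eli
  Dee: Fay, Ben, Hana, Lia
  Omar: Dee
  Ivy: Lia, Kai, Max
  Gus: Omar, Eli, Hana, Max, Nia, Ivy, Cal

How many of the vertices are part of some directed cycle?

A vertex is on a directed cycle iff it belongs to a strongly connected component of size ≥ 2 (or has a self-loop).
The vertices on cycles are {Ben, Dee, Fay, Lia, Max, Hana, Omar} — 7 in total.

7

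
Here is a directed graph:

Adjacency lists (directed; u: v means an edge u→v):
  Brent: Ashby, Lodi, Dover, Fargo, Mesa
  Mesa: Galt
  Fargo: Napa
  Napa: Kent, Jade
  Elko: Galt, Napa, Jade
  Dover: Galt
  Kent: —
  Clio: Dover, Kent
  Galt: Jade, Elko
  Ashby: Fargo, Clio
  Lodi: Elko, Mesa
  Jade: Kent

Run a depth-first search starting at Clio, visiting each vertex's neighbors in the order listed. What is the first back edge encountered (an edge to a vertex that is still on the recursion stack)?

Elko→Galt

DFS from Clio (visiting each vertex's neighbors in the order listed); mark gray on enter, black on exit:
Clio gray
  Dover gray
    Galt gray
      Jade gray
        Kent gray
        Kent black
      Jade black
      Elko gray
        Elko→Galt: Galt is gray → back edge
First back edge: Elko → Galt.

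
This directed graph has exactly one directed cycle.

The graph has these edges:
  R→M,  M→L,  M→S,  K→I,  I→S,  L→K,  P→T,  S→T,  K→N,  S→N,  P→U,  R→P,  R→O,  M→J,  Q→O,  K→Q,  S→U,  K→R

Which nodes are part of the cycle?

K, L, M, R

DFS with gray/black marking from K:
K gray
  I gray
    S gray
      N gray
      N black
      U gray
      U black
      T gray
      T black
    S black
  I black
  Q gray
    O gray
    O black
  Q black
  R gray
    M gray
      M→S: S black — skip
      J gray
      J black
      L gray
        L→K: K is gray → back edge
Back edge closes the cycle K → R → M → L → K; its vertices are {K, L, M, R}.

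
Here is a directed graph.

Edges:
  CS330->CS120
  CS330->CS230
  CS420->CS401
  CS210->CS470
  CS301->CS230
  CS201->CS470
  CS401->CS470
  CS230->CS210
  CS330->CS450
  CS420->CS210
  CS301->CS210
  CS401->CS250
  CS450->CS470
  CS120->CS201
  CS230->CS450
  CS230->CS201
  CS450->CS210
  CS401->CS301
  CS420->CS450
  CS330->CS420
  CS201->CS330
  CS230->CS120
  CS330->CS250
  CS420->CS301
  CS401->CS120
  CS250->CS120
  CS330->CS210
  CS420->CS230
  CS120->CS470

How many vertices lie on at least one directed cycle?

A vertex is on a directed cycle iff it belongs to a strongly connected component of size ≥ 2 (or has a self-loop).
The vertices on cycles are {CS120, CS201, CS230, CS250, CS301, CS330, CS401, CS420} — 8 in total.

8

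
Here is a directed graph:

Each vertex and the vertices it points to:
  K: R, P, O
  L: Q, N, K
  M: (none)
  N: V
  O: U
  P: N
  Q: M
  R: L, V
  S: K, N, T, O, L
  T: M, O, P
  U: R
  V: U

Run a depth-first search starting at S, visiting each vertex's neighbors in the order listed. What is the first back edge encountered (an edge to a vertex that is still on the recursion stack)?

U->R

DFS from S (visiting each vertex's neighbors in the order listed); mark gray on enter, black on exit:
S gray
  K gray
    R gray
      L gray
        Q gray
          M gray
          M black
        Q black
        N gray
          V gray
            U gray
              U→R: R is gray → back edge
First back edge: U → R.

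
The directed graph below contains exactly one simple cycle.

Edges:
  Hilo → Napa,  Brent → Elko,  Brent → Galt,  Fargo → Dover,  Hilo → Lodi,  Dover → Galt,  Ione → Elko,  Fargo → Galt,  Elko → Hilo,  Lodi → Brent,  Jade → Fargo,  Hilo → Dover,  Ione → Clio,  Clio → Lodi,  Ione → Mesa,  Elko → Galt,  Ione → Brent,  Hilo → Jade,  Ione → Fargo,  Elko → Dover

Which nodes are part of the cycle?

DFS with gray/black marking from Brent:
Brent gray
  Galt gray
  Galt black
  Elko gray
    Hilo gray
      Napa gray
      Napa black
      Jade gray
        Fargo gray
          Fargo→Galt: Galt black — skip
          Dover gray
            Dover→Galt: Galt black — skip
          Dover black
        Fargo black
      Jade black
      Hilo→Dover: Dover black — skip
      Lodi gray
        Lodi→Brent: Brent is gray → back edge
Back edge closes the cycle Brent → Elko → Hilo → Lodi → Brent; its vertices are {Elko, Hilo, Lodi, Brent}.

Elko, Hilo, Lodi, Brent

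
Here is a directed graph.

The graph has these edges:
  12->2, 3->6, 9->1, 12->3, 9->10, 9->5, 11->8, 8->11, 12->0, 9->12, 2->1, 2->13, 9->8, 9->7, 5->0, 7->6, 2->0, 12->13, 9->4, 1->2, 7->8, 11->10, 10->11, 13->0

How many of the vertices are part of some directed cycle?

5

A vertex is on a directed cycle iff it belongs to a strongly connected component of size ≥ 2 (or has a self-loop).
The vertices on cycles are {1, 2, 8, 10, 11} — 5 in total.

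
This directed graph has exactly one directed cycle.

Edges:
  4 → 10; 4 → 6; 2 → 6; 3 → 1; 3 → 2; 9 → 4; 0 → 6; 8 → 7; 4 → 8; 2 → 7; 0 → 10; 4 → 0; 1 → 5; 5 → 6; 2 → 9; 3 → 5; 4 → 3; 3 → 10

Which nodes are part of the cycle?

2, 3, 4, 9

DFS with gray/black marking from 4:
4 gray
  8 gray
    7 gray
    7 black
  8 black
  10 gray
  10 black
  3 gray
    5 gray
      6 gray
      6 black
    5 black
    1 gray
      1→5: 5 black — skip
    1 black
    2 gray
      2→7: 7 black — skip
      9 gray
        9→4: 4 is gray → back edge
Back edge closes the cycle 4 → 3 → 2 → 9 → 4; its vertices are {2, 3, 4, 9}.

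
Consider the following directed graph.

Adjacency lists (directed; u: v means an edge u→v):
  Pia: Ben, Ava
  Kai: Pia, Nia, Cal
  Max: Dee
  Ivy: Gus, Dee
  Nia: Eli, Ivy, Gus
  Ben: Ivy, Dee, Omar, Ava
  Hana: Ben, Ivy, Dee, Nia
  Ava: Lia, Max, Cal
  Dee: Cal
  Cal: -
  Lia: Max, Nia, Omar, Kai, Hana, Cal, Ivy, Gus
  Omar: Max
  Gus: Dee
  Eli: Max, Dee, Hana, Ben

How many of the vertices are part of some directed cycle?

8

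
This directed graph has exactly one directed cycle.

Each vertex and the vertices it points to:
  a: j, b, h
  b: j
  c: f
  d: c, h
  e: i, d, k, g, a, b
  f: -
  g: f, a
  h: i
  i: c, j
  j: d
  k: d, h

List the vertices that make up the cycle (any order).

d, h, i, j

DFS with gray/black marking from i:
i gray
  c gray
    f gray
    f black
  c black
  j gray
    d gray
      d→c: c black — skip
      h gray
        h→i: i is gray → back edge
Back edge closes the cycle i → j → d → h → i; its vertices are {d, h, i, j}.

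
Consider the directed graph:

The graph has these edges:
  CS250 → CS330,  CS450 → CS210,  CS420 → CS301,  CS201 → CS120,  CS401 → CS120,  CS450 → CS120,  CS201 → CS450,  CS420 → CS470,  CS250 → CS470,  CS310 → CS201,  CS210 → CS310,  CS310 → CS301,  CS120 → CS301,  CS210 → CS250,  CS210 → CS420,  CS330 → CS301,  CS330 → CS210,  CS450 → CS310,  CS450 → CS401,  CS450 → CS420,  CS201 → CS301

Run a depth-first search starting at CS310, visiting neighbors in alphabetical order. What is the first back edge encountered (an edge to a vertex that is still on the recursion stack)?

DFS from CS310 (visiting neighbors in alphabetical order); mark gray on enter, black on exit:
CS310 gray
  CS201 gray
    CS120 gray
      CS301 gray
      CS301 black
    CS120 black
    CS201→CS301: CS301 black — skip
    CS450 gray
      CS450→CS120: CS120 black — skip
      CS210 gray
        CS250 gray
          CS330 gray
            CS330→CS210: CS210 is gray → back edge
First back edge: CS330 → CS210.

CS330→CS210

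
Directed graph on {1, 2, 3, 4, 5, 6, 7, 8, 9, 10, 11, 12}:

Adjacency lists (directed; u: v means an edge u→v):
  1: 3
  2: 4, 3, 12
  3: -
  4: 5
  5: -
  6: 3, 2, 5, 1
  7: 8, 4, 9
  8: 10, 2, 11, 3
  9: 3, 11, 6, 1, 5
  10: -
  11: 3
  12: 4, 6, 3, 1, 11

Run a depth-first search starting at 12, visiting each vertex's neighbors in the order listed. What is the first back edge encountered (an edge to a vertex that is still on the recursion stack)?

DFS from 12 (visiting each vertex's neighbors in the order listed); mark gray on enter, black on exit:
12 gray
  4 gray
    5 gray
    5 black
  4 black
  6 gray
    3 gray
    3 black
    2 gray
      2→4: 4 black — skip
      2→3: 3 black — skip
      2→12: 12 is gray → back edge
First back edge: 2 → 12.

2→12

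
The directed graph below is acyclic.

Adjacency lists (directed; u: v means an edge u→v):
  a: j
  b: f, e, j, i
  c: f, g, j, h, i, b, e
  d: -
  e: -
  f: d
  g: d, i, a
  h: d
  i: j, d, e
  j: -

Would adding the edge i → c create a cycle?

Yes

Adding i→c creates a cycle iff c can already reach i.
Path from c: c → i.
So c → … → i → c is a cycle.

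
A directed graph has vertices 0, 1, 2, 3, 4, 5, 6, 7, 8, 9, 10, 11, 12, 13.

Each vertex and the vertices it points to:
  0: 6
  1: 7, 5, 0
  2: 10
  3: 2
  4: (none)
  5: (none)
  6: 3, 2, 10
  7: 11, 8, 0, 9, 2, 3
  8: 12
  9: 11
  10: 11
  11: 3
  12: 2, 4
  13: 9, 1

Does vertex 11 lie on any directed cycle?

11 is on a cycle iff 11 can reach itself via ≥1 edge.
11 → 3 → 2 → 10 → 11 — yes.

Yes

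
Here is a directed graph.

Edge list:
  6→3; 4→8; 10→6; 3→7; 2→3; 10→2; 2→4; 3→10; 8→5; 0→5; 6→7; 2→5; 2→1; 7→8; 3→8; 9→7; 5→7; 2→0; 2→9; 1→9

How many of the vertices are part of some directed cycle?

A vertex is on a directed cycle iff it belongs to a strongly connected component of size ≥ 2 (or has a self-loop).
The vertices on cycles are {2, 3, 5, 6, 7, 8, 10} — 7 in total.

7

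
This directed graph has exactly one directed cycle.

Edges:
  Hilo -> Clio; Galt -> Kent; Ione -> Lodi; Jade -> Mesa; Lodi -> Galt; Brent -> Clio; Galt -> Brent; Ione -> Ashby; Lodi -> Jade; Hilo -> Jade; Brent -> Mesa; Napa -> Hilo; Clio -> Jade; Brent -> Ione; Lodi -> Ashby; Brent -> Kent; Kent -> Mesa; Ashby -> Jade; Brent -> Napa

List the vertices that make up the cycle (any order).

DFS with gray/black marking from Brent:
Brent gray
  Napa gray
    Hilo gray
      Jade gray
        Mesa gray
        Mesa black
      Jade black
      Clio gray
        Clio→Jade: Jade black — skip
      Clio black
    Hilo black
  Napa black
  Ione gray
    Ashby gray
      Ashby→Jade: Jade black — skip
    Ashby black
    Lodi gray
      Galt gray
        Galt→Brent: Brent is gray → back edge
Back edge closes the cycle Brent → Ione → Lodi → Galt → Brent; its vertices are {Galt, Ione, Lodi, Brent}.

Galt, Ione, Lodi, Brent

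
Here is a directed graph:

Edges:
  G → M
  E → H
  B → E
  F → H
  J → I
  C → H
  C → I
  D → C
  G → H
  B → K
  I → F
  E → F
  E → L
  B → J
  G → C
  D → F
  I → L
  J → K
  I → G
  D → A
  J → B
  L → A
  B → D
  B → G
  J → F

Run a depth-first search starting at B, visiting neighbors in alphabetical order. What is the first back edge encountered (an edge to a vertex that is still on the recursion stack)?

G->C

DFS from B (visiting neighbors in alphabetical order); mark gray on enter, black on exit:
B gray
  D gray
    A gray
    A black
    C gray
      H gray
      H black
      I gray
        F gray
          F→H: H black — skip
        F black
        G gray
          G→C: C is gray → back edge
First back edge: G → C.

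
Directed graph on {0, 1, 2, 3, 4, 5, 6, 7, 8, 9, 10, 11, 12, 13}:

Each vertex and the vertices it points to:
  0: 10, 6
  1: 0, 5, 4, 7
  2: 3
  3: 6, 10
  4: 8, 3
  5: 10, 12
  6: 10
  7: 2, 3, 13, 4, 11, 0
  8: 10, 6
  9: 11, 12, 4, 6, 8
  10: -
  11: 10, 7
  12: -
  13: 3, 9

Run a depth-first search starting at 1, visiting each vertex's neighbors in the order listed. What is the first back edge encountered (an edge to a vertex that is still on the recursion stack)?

11→7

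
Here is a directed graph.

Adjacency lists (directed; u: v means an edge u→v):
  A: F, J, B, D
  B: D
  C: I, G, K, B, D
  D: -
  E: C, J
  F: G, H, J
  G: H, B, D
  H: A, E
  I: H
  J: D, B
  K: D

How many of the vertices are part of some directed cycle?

7

A vertex is on a directed cycle iff it belongs to a strongly connected component of size ≥ 2 (or has a self-loop).
The vertices on cycles are {A, C, E, F, G, H, I} — 7 in total.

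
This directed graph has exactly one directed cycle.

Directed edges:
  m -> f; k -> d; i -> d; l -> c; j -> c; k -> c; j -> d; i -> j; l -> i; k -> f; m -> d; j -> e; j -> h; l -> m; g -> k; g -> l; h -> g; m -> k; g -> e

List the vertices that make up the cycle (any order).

g, h, i, j, l

DFS with gray/black marking from h:
h gray
  g gray
    l gray
      m gray
        f gray
        f black
        k gray
          c gray
          c black
          d gray
          d black
          k→f: f black — skip
        k black
        m→d: d black — skip
      m black
      l→c: c black — skip
      i gray
        j gray
          j→c: c black — skip
          j→h: h is gray → back edge
Back edge closes the cycle h → g → l → i → j → h; its vertices are {g, h, i, j, l}.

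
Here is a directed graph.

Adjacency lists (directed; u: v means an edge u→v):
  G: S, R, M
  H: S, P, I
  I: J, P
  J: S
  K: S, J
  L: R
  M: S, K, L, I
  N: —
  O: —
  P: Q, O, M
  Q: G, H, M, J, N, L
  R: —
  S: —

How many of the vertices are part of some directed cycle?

6

A vertex is on a directed cycle iff it belongs to a strongly connected component of size ≥ 2 (or has a self-loop).
The vertices on cycles are {G, H, I, M, P, Q} — 6 in total.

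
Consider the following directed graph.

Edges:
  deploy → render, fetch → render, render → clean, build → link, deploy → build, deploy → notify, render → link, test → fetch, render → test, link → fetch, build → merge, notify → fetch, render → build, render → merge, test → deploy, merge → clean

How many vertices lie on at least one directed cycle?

7

A vertex is on a directed cycle iff it belongs to a strongly connected component of size ≥ 2 (or has a self-loop).
The vertices on cycles are {link, test, build, fetch, deploy, notify, render} — 7 in total.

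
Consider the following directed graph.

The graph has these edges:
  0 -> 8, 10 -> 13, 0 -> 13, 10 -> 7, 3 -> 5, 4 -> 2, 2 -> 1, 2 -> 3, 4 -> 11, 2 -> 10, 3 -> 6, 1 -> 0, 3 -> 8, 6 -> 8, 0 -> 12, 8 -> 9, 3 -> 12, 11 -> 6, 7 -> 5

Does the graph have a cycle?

No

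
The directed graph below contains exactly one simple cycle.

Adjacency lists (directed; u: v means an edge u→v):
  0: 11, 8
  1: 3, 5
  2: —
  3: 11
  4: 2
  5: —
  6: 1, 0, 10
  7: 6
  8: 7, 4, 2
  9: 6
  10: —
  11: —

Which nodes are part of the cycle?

DFS with gray/black marking from 6:
6 gray
  1 gray
    3 gray
      11 gray
      11 black
    3 black
    5 gray
    5 black
  1 black
  0 gray
    0→11: 11 black — skip
    8 gray
      7 gray
        7→6: 6 is gray → back edge
Back edge closes the cycle 6 → 0 → 8 → 7 → 6; its vertices are {0, 6, 7, 8}.

0, 6, 7, 8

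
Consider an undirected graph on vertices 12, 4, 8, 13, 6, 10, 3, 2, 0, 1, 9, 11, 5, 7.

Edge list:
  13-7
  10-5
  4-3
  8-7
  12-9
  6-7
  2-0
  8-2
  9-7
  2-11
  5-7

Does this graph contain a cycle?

No

DFS, tracking each vertex's parent; an edge to a visited non-parent vertex closes a cycle.
Start from 13:
visit 13 (parent –)
  visit 7 (parent 13)
    7–13: parent, skip
    visit 8 (parent 7)
      8–7: parent, skip
      visit 2 (parent 8)
        2–8: parent, skip
        visit 0 (parent 2)
          0–2: parent, skip
        visit 11 (parent 2)
          11–2: parent, skip
    visit 9 (parent 7)
      visit 12 (parent 9)
        12–9: parent, skip
      9–7: parent, skip
    visit 6 (parent 7)
      6–7: parent, skip
    visit 5 (parent 7)
      5–7: parent, skip
      visit 10 (parent 5)
        10–5: parent, skip
visit 4 (parent –)
  visit 3 (parent 4)
    3–4: parent, skip
visit 1 (parent –)
No non-parent visited neighbor found — the graph is a forest.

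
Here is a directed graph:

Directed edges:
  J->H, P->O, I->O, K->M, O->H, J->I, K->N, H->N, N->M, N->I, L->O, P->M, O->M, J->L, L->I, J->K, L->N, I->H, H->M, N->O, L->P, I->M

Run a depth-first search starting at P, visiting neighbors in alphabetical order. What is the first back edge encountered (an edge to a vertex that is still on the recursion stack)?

DFS from P (visiting neighbors in alphabetical order); mark gray on enter, black on exit:
P gray
  M gray
  M black
  O gray
    H gray
      H→M: M black — skip
      N gray
        I gray
          I→H: H is gray → back edge
First back edge: I → H.

I→H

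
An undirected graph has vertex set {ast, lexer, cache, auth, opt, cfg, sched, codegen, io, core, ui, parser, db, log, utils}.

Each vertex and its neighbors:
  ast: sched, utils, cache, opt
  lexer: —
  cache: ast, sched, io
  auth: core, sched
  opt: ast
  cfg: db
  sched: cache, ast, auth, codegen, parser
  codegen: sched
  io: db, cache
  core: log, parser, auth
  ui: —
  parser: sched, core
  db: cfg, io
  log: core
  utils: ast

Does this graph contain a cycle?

Yes

DFS, tracking each vertex's parent; an edge to a visited non-parent vertex closes a cycle.
Start from sched:
visit sched (parent –)
  visit cache (parent sched)
    visit ast (parent cache)
      ast–sched: sched visited and ≠ parent → cycle
Cycle: sched – cache – ast – sched.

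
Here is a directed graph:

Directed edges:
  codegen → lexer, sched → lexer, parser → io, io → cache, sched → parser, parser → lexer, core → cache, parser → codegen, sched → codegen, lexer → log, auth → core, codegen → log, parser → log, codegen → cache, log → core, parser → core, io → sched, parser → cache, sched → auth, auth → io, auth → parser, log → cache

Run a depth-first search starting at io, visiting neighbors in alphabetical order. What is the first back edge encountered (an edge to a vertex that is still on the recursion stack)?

DFS from io (visiting neighbors in alphabetical order); mark gray on enter, black on exit:
io gray
  cache gray
  cache black
  sched gray
    auth gray
      core gray
        core→cache: cache black — skip
      core black
      auth→io: io is gray → back edge
First back edge: auth → io.

auth→io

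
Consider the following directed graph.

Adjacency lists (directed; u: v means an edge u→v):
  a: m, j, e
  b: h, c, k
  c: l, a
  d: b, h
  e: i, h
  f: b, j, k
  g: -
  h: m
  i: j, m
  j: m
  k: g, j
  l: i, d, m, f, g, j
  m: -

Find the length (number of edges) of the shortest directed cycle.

For each vertex v, BFS finds the shortest path from v back to v.
The shortest such closed walk is b → c → l → f → b, length 4.

4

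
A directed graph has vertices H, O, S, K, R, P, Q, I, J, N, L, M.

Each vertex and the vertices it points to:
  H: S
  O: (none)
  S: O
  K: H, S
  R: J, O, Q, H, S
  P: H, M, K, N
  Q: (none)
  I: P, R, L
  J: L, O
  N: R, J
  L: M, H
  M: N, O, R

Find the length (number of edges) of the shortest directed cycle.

4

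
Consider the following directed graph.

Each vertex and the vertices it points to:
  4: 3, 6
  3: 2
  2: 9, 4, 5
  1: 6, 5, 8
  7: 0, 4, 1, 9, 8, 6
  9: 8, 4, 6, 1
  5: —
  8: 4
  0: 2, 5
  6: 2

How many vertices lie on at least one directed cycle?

7

A vertex is on a directed cycle iff it belongs to a strongly connected component of size ≥ 2 (or has a self-loop).
The vertices on cycles are {1, 2, 3, 4, 6, 8, 9} — 7 in total.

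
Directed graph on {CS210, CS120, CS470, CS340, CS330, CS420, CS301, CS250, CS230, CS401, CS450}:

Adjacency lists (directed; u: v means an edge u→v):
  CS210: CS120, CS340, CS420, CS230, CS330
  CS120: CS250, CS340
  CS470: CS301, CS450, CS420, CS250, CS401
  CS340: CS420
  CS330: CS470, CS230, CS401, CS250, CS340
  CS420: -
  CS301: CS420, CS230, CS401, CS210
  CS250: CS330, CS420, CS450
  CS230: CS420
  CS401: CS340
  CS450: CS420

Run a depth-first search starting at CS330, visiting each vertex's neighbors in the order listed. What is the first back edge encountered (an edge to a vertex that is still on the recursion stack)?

DFS from CS330 (visiting each vertex's neighbors in the order listed); mark gray on enter, black on exit:
CS330 gray
  CS470 gray
    CS301 gray
      CS420 gray
      CS420 black
      CS230 gray
        CS230→CS420: CS420 black — skip
      CS230 black
      CS401 gray
        CS340 gray
          CS340→CS420: CS420 black — skip
        CS340 black
      CS401 black
      CS210 gray
        CS120 gray
          CS250 gray
            CS250→CS330: CS330 is gray → back edge
First back edge: CS250 → CS330.

CS250->CS330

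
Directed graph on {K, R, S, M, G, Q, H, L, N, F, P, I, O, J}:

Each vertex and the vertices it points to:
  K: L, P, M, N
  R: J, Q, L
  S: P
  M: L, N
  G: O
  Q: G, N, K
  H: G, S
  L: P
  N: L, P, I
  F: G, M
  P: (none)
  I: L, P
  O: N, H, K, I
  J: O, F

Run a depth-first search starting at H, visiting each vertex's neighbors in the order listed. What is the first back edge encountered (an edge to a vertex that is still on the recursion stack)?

O->H

DFS from H (visiting each vertex's neighbors in the order listed); mark gray on enter, black on exit:
H gray
  G gray
    O gray
      N gray
        L gray
          P gray
          P black
        L black
        N→P: P black — skip
        I gray
          I→L: L black — skip
          I→P: P black — skip
        I black
      N black
      O→H: H is gray → back edge
First back edge: O → H.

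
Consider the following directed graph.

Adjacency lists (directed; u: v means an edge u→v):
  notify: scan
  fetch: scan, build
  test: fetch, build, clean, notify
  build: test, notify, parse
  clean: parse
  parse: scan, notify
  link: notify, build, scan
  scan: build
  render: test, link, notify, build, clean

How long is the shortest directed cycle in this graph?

For each vertex v, BFS finds the shortest path from v back to v.
The shortest such closed walk is build → test → build, length 2.

2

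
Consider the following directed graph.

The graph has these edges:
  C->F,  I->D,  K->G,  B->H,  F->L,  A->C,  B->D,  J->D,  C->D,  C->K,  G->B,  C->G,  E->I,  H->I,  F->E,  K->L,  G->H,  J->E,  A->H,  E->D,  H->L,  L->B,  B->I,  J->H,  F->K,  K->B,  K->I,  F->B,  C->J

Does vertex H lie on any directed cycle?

H is on a cycle iff H can reach itself via ≥1 edge.
H → L → B → H — yes.

Yes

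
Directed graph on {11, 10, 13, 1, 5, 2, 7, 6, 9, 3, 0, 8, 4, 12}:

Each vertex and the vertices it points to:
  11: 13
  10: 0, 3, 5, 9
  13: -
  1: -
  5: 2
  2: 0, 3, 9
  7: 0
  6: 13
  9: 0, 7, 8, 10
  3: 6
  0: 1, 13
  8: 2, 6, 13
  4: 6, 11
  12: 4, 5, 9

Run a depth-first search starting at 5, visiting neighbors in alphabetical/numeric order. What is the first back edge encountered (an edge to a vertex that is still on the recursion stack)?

8→2

DFS from 5 (visiting neighbors in alphabetical/numeric order); mark gray on enter, black on exit:
5 gray
  2 gray
    0 gray
      1 gray
      1 black
      13 gray
      13 black
    0 black
    3 gray
      6 gray
        6→13: 13 black — skip
      6 black
    3 black
    9 gray
      9→0: 0 black — skip
      7 gray
        7→0: 0 black — skip
      7 black
      8 gray
        8→2: 2 is gray → back edge
First back edge: 8 → 2.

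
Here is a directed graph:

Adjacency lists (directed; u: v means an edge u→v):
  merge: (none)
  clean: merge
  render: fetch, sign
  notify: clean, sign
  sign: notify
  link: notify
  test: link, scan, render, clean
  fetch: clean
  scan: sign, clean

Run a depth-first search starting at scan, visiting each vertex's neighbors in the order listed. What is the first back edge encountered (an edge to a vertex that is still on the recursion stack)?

notify→sign

DFS from scan (visiting each vertex's neighbors in the order listed); mark gray on enter, black on exit:
scan gray
  sign gray
    notify gray
      clean gray
        merge gray
        merge black
      clean black
      notify→sign: sign is gray → back edge
First back edge: notify → sign.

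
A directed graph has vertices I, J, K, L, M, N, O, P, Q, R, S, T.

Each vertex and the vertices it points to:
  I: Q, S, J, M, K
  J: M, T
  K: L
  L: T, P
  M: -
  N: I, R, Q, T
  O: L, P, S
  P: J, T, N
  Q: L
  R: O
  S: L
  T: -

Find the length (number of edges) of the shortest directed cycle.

4

For each vertex v, BFS finds the shortest path from v back to v.
The shortest such closed walk is N → Q → L → P → N, length 4.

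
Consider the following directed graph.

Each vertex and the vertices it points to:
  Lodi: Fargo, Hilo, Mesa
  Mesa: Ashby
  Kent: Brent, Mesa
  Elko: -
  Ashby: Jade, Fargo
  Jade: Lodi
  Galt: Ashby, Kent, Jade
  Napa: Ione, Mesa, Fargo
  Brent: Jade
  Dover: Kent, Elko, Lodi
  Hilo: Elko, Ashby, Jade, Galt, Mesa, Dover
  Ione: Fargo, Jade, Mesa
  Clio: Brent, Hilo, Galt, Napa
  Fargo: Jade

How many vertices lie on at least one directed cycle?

A vertex is on a directed cycle iff it belongs to a strongly connected component of size ≥ 2 (or has a self-loop).
The vertices on cycles are {Galt, Hilo, Jade, Kent, Lodi, Mesa, Ashby, Brent, Dover, Fargo} — 10 in total.

10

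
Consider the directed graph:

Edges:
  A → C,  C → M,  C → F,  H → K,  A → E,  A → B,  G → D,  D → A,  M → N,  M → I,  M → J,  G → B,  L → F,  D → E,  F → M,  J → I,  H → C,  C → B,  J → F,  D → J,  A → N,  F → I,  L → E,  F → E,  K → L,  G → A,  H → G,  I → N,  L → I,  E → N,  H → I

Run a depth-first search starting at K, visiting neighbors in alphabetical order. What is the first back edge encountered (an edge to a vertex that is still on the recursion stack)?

J→F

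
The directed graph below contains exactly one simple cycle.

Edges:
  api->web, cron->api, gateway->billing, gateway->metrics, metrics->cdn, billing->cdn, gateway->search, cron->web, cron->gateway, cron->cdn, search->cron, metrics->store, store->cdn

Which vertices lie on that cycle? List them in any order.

DFS with gray/black marking from gateway:
gateway gray
  metrics gray
    cdn gray
    cdn black
    store gray
      store→cdn: cdn black — skip
    store black
  metrics black
  search gray
    cron gray
      web gray
      web black
      cron→gateway: gateway is gray → back edge
Back edge closes the cycle gateway → search → cron → gateway; its vertices are {cron, search, gateway}.

cron, search, gateway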